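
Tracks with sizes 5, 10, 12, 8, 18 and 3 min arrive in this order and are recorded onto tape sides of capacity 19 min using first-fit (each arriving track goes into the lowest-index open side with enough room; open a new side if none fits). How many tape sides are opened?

4

  5 → side 1 (new)  [load 5/19]
  10 → side 1  [load 15/19]
  12 → side 2 (new)  [load 12/19]
  8 → side 3 (new)  [load 8/19]
  18 → side 4 (new)  [load 18/19]
  3 → side 1  [load 18/19]
4 tape sides opened.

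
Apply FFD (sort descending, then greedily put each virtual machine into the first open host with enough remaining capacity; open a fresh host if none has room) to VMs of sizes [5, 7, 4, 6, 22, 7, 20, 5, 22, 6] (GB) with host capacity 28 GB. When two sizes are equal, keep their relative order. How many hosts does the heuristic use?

4

Sorted descending: 22, 22, 20, 7, 7, 6, 6, 5, 5, 4.
  22 → host 1 (new)  [load 22/28]
  22 → host 2 (new)  [load 22/28]
  20 → host 3 (new)  [load 20/28]
  7 → host 3  [load 27/28]
  7 → host 4 (new)  [load 7/28]
  6 → host 1  [load 28/28]
  6 → host 2  [load 28/28]
  5 → host 4  [load 12/28]
  5 → host 4  [load 17/28]
  4 → host 4  [load 21/28]
4 hosts opened.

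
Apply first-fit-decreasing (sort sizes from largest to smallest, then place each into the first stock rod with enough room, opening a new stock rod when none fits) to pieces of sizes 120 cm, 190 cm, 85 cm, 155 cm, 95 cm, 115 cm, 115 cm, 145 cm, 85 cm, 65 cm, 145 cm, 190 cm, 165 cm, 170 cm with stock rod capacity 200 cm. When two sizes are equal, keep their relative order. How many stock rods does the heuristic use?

Sorted descending: 190, 190, 170, 165, 155, 145, 145, 120, 115, 115, 95, 85, 85, 65.
  190 → stock rod 1 (new)  [load 190/200]
  190 → stock rod 2 (new)  [load 190/200]
  170 → stock rod 3 (new)  [load 170/200]
  165 → stock rod 4 (new)  [load 165/200]
  155 → stock rod 5 (new)  [load 155/200]
  145 → stock rod 6 (new)  [load 145/200]
  145 → stock rod 7 (new)  [load 145/200]
  120 → stock rod 8 (new)  [load 120/200]
  115 → stock rod 9 (new)  [load 115/200]
  115 → stock rod 10 (new)  [load 115/200]
  95 → stock rod 11 (new)  [load 95/200]
  85 → stock rod 9  [load 200/200]
  85 → stock rod 10  [load 200/200]
  65 → stock rod 8  [load 185/200]
11 stock rods opened.

11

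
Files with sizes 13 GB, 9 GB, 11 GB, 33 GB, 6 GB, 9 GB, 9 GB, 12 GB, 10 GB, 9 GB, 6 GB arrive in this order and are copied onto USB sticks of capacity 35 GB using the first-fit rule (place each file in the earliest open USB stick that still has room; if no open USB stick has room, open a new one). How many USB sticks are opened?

  13 → USB stick 1 (new)  [load 13/35]
  9 → USB stick 1  [load 22/35]
  11 → USB stick 1  [load 33/35]
  33 → USB stick 2 (new)  [load 33/35]
  6 → USB stick 3 (new)  [load 6/35]
  9 → USB stick 3  [load 15/35]
  9 → USB stick 3  [load 24/35]
  12 → USB stick 4 (new)  [load 12/35]
  10 → USB stick 3  [load 34/35]
  9 → USB stick 4  [load 21/35]
  6 → USB stick 4  [load 27/35]
4 USB sticks opened.

4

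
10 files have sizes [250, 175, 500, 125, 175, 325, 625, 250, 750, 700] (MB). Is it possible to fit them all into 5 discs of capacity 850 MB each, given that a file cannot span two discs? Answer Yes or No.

A valid assignment using 5 discs:
  disc 1: 750 = 750
  disc 2: 700 + 125 = 825
  disc 3: 625 + 175 = 800
  disc 4: 500 + 325 = 825
  disc 5: 250 + 250 + 175 = 675
Every load is within 850 MB, so 5 discs suffice.

Yes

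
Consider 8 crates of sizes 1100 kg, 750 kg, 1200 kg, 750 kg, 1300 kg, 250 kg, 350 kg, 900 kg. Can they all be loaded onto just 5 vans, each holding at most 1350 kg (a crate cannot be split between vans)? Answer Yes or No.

No

Total = 6600 kg; ⌈6600/1350⌉ = 5.
6 crates each exceed half the capacity and cannot share a van, forcing at least 6 vans.
At least 6 vans are required, but only 5 are allowed.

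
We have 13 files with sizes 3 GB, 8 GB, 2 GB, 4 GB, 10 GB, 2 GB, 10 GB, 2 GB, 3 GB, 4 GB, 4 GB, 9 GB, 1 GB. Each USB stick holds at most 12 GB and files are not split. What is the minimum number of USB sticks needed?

6

Total = 10 + 10 + 9 + 8 + 4 + 4 + 4 + 3 + 3 + 2 + 2 + 2 + 1 = 62 GB.
Lower bound: ⌈62/12⌉ = 6 USB sticks.
A packing using 6 USB sticks:
  USB stick 1: 10 + 2 = 12
  USB stick 2: 10 + 2 = 12
  USB stick 3: 9 + 3 = 12
  USB stick 4: 8 + 4 = 12
  USB stick 5: 4 + 4 + 3 + 1 = 12
  USB stick 6: 2 = 2
This matches the lower bound, so 6 is optimal.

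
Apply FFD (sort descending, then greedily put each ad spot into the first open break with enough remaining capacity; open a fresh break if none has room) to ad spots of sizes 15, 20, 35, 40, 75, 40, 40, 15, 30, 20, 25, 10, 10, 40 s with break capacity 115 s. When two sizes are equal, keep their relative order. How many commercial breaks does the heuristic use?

Sorted descending: 75, 40, 40, 40, 40, 35, 30, 25, 20, 20, 15, 15, 10, 10.
  75 → break 1 (new)  [load 75/115]
  40 → break 1  [load 115/115]
  40 → break 2 (new)  [load 40/115]
  40 → break 2  [load 80/115]
  40 → break 3 (new)  [load 40/115]
  35 → break 2  [load 115/115]
  30 → break 3  [load 70/115]
  25 → break 3  [load 95/115]
  20 → break 3  [load 115/115]
  20 → break 4 (new)  [load 20/115]
  15 → break 4  [load 35/115]
  15 → break 4  [load 50/115]
  10 → break 4  [load 60/115]
  10 → break 4  [load 70/115]
4 commercial breaks opened.

4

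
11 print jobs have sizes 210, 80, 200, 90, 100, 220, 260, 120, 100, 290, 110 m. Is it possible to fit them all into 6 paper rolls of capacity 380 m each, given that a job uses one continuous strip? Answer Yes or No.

A valid assignment using 5 paper rolls:
  roll 1: 290 + 90 = 380
  roll 2: 260 + 120 = 380
  roll 3: 220 + 110 = 330
  roll 4: 210 + 100 = 310
  roll 5: 200 + 100 + 80 = 380
That uses only 5 ≤ 6, so 6 paper rolls are enough.

Yes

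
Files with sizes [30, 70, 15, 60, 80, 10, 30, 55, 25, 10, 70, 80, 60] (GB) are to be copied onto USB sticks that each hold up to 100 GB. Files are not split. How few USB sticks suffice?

7

Total = 80 + 80 + 70 + 70 + 60 + 60 + 55 + 30 + 30 + 25 + 15 + 10 + 10 = 595 GB.
Lower bound: ⌈595/100⌉ = 6 USB sticks.
Also, 7 files each exceed 50 GB, and no two of those can share a USB stick, so at least 7 USB sticks are needed.
A packing using 7 USB sticks:
  USB stick 1: 80 + 15 = 95
  USB stick 2: 80 + 10 + 10 = 100
  USB stick 3: 70 + 30 = 100
  USB stick 4: 70 + 30 = 100
  USB stick 5: 60 + 25 = 85
  USB stick 6: 60 = 60
  USB stick 7: 55 = 55
This matches the lower bound, so 7 is optimal.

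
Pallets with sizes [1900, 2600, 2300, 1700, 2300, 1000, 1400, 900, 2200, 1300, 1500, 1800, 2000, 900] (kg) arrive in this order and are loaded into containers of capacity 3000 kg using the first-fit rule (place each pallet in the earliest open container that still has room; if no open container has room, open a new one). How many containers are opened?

10

  1900 → container 1 (new)  [load 1900/3000]
  2600 → container 2 (new)  [load 2600/3000]
  2300 → container 3 (new)  [load 2300/3000]
  1700 → container 4 (new)  [load 1700/3000]
  2300 → container 5 (new)  [load 2300/3000]
  1000 → container 1  [load 2900/3000]
  1400 → container 6 (new)  [load 1400/3000]
  900 → container 4  [load 2600/3000]
  2200 → container 7 (new)  [load 2200/3000]
  1300 → container 6  [load 2700/3000]
  1500 → container 8 (new)  [load 1500/3000]
  1800 → container 9 (new)  [load 1800/3000]
  2000 → container 10 (new)  [load 2000/3000]
  900 → container 8  [load 2400/3000]
10 containers opened.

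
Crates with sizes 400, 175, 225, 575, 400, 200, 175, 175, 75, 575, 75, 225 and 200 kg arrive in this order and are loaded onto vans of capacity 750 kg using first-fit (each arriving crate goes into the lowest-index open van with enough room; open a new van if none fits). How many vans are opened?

  400 → van 1 (new)  [load 400/750]
  175 → van 1  [load 575/750]
  225 → van 2 (new)  [load 225/750]
  575 → van 3 (new)  [load 575/750]
  400 → van 2  [load 625/750]
  200 → van 4 (new)  [load 200/750]
  175 → van 1  [load 750/750]
  175 → van 3  [load 750/750]
  75 → van 2  [load 700/750]
  575 → van 5 (new)  [load 575/750]
  75 → van 4  [load 275/750]
  225 → van 4  [load 500/750]
  200 → van 4  [load 700/750]
5 vans opened.

5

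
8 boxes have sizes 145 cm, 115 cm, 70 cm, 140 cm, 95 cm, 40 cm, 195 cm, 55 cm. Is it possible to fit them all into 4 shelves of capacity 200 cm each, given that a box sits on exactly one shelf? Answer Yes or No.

Total = 855 cm; ⌈855/200⌉ = 5.
At least 5 shelves are required, but only 4 are allowed.

No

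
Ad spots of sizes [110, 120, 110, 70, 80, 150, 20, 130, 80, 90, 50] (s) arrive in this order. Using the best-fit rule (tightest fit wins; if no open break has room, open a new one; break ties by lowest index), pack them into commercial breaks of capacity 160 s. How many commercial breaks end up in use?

  110 → break 1 (new)  [load 110/160]
  120 → break 2 (new)  [load 120/160]
  110 → break 3 (new)  [load 110/160]
  70 → break 4 (new)  [load 70/160]
  80 → break 4  [load 150/160]
  150 → break 5 (new)  [load 150/160]
  20 → break 2  [load 140/160]
  130 → break 6 (new)  [load 130/160]
  80 → break 7 (new)  [load 80/160]
  90 → break 8 (new)  [load 90/160]
  50 → break 1  [load 160/160]
8 commercial breaks opened.

8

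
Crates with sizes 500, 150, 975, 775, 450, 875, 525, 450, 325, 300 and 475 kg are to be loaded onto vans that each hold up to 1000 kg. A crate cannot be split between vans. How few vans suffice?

7

Total = 975 + 875 + 775 + 525 + 500 + 475 + 450 + 450 + 325 + 300 + 150 = 5800 kg.
Lower bound: ⌈5800/1000⌉ = 6 vans.
A packing using 7 vans:
  van 1: 975 = 975
  van 2: 875 = 875
  van 3: 775 + 150 = 925
  van 4: 525 + 475 = 1000
  van 5: 500 + 450 = 950
  van 6: 450 + 325 = 775
  van 7: 300 = 300
No arrangement into 6 vans stays within capacity, so 7 is optimal.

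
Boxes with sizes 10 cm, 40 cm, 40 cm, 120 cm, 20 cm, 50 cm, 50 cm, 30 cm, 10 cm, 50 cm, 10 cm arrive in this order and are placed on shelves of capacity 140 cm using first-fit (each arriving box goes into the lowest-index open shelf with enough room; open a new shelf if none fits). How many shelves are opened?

  10 → shelf 1 (new)  [load 10/140]
  40 → shelf 1  [load 50/140]
  40 → shelf 1  [load 90/140]
  120 → shelf 2 (new)  [load 120/140]
  20 → shelf 1  [load 110/140]
  50 → shelf 3 (new)  [load 50/140]
  50 → shelf 3  [load 100/140]
  30 → shelf 1  [load 140/140]
  10 → shelf 2  [load 130/140]
  50 → shelf 4 (new)  [load 50/140]
  10 → shelf 2  [load 140/140]
4 shelves opened.

4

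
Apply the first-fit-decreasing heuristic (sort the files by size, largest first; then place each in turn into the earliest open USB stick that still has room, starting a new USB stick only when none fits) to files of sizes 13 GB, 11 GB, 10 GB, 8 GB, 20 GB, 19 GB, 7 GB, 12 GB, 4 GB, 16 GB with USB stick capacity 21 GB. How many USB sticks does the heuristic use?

6

Sorted descending: 20, 19, 16, 13, 12, 11, 10, 8, 7, 4.
  20 → USB stick 1 (new)  [load 20/21]
  19 → USB stick 2 (new)  [load 19/21]
  16 → USB stick 3 (new)  [load 16/21]
  13 → USB stick 4 (new)  [load 13/21]
  12 → USB stick 5 (new)  [load 12/21]
  11 → USB stick 6 (new)  [load 11/21]
  10 → USB stick 6  [load 21/21]
  8 → USB stick 4  [load 21/21]
  7 → USB stick 5  [load 19/21]
  4 → USB stick 3  [load 20/21]
6 USB sticks opened.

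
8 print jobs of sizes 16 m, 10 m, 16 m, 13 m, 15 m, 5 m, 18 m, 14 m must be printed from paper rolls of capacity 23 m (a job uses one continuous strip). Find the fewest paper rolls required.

Total = 18 + 16 + 16 + 15 + 14 + 13 + 10 + 5 = 107 m.
Lower bound: ⌈107/23⌉ = 5 paper rolls.
Also, 6 print jobs each exceed 23/2 m, and no two of those can share a roll, so at least 6 paper rolls are needed.
A packing using 6 paper rolls:
  roll 1: 18 + 5 = 23
  roll 2: 16 = 16
  roll 3: 16 = 16
  roll 4: 15 = 15
  roll 5: 14 = 14
  roll 6: 13 + 10 = 23
This matches the lower bound, so 6 is optimal.

6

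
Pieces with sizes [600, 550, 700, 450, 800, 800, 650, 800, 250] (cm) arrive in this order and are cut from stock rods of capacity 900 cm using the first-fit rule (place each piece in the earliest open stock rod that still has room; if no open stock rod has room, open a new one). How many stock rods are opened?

  600 → stock rod 1 (new)  [load 600/900]
  550 → stock rod 2 (new)  [load 550/900]
  700 → stock rod 3 (new)  [load 700/900]
  450 → stock rod 4 (new)  [load 450/900]
  800 → stock rod 5 (new)  [load 800/900]
  800 → stock rod 6 (new)  [load 800/900]
  650 → stock rod 7 (new)  [load 650/900]
  800 → stock rod 8 (new)  [load 800/900]
  250 → stock rod 1  [load 850/900]
8 stock rods opened.

8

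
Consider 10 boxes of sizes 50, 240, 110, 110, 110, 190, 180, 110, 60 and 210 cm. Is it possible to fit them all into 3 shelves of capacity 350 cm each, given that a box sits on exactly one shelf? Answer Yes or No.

No

Total = 1370 cm; ⌈1370/350⌉ = 4.
At least 4 shelves are required, but only 3 are allowed.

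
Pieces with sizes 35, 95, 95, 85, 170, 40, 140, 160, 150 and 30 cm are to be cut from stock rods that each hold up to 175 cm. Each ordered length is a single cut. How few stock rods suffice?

Total = 170 + 160 + 150 + 140 + 95 + 95 + 85 + 40 + 35 + 30 = 1000 cm.
Lower bound: ⌈1000/175⌉ = 6 stock rods.
A packing using 7 stock rods:
  stock rod 1: 170 = 170
  stock rod 2: 160 = 160
  stock rod 3: 150 = 150
  stock rod 4: 140 + 35 = 175
  stock rod 5: 95 + 40 + 30 = 165
  stock rod 6: 95 = 95
  stock rod 7: 85 = 85
No arrangement into 6 stock rods stays within capacity, so 7 is optimal.

7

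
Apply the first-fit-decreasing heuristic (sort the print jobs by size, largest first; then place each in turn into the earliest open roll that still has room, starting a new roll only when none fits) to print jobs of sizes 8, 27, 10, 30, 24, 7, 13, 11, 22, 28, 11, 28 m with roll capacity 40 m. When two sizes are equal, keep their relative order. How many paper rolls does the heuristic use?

Sorted descending: 30, 28, 28, 27, 24, 22, 13, 11, 11, 10, 8, 7.
  30 → roll 1 (new)  [load 30/40]
  28 → roll 2 (new)  [load 28/40]
  28 → roll 3 (new)  [load 28/40]
  27 → roll 4 (new)  [load 27/40]
  24 → roll 5 (new)  [load 24/40]
  22 → roll 6 (new)  [load 22/40]
  13 → roll 4  [load 40/40]
  11 → roll 2  [load 39/40]
  11 → roll 3  [load 39/40]
  10 → roll 1  [load 40/40]
  8 → roll 5  [load 32/40]
  7 → roll 5  [load 39/40]
6 paper rolls opened.

6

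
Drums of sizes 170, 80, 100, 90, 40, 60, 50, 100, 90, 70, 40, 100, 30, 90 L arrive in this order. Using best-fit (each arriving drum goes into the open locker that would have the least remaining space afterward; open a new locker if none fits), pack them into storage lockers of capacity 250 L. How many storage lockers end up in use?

5

  170 → locker 1 (new)  [load 170/250]
  80 → locker 1  [load 250/250]
  100 → locker 2 (new)  [load 100/250]
  90 → locker 2  [load 190/250]
  40 → locker 2  [load 230/250]
  60 → locker 3 (new)  [load 60/250]
  50 → locker 3  [load 110/250]
  100 → locker 3  [load 210/250]
  90 → locker 4 (new)  [load 90/250]
  70 → locker 4  [load 160/250]
  40 → locker 3  [load 250/250]
  100 → locker 5 (new)  [load 100/250]
  30 → locker 4  [load 190/250]
  90 → locker 5  [load 190/250]
5 storage lockers opened.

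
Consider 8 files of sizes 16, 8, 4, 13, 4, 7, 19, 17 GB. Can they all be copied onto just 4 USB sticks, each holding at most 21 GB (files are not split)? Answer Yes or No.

Total = 88 GB; ⌈88/21⌉ = 5.
At least 5 USB sticks are required, but only 4 are allowed.

No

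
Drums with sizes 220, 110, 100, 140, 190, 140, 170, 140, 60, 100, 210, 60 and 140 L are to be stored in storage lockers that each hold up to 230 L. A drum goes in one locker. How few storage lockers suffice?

10

Total = 220 + 210 + 190 + 170 + 140 + 140 + 140 + 140 + 110 + 100 + 100 + 60 + 60 = 1780 L.
Lower bound: ⌈1780/230⌉ = 8 storage lockers.
A packing using 10 storage lockers:
  locker 1: 220 = 220
  locker 2: 210 = 210
  locker 3: 190 = 190
  locker 4: 170 + 60 = 230
  locker 5: 140 + 60 = 200
  locker 6: 140 = 140
  locker 7: 140 = 140
  locker 8: 140 = 140
  locker 9: 110 + 100 = 210
  locker 10: 100 = 100
No arrangement into 9 storage lockers stays within capacity, so 10 is optimal.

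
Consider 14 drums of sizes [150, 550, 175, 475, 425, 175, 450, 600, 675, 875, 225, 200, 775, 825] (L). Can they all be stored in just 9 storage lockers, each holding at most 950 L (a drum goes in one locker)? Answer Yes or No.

A valid assignment using 8 storage lockers:
  locker 1: 875 = 875
  locker 2: 825 = 825
  locker 3: 775 + 175 = 950
  locker 4: 675 + 225 = 900
  locker 5: 600 + 200 + 150 = 950
  locker 6: 550 + 175 = 725
  locker 7: 475 + 450 = 925
  locker 8: 425 = 425
That uses only 8 ≤ 9, so 9 storage lockers are enough.

Yes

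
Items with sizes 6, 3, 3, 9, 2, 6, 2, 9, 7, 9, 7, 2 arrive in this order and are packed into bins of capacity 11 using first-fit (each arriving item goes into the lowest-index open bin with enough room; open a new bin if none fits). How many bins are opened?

  6 → bin 1 (new)  [load 6/11]
  3 → bin 1  [load 9/11]
  3 → bin 2 (new)  [load 3/11]
  9 → bin 3 (new)  [load 9/11]
  2 → bin 1  [load 11/11]
  6 → bin 2  [load 9/11]
  2 → bin 2  [load 11/11]
  9 → bin 4 (new)  [load 9/11]
  7 → bin 5 (new)  [load 7/11]
  9 → bin 6 (new)  [load 9/11]
  7 → bin 7 (new)  [load 7/11]
  2 → bin 3  [load 11/11]
7 bins opened.

7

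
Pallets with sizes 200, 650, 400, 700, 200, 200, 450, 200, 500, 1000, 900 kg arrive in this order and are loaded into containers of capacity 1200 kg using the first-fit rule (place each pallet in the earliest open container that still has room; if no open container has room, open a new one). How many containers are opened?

  200 → container 1 (new)  [load 200/1200]
  650 → container 1  [load 850/1200]
  400 → container 2 (new)  [load 400/1200]
  700 → container 2  [load 1100/1200]
  200 → container 1  [load 1050/1200]
  200 → container 3 (new)  [load 200/1200]
  450 → container 3  [load 650/1200]
  200 → container 3  [load 850/1200]
  500 → container 4 (new)  [load 500/1200]
  1000 → container 5 (new)  [load 1000/1200]
  900 → container 6 (new)  [load 900/1200]
6 containers opened.

6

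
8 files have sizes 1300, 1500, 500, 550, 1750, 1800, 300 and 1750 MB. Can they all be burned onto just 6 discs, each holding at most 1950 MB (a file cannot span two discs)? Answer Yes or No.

Yes

A valid assignment using 6 discs:
  disc 1: 1800 = 1800
  disc 2: 1750 = 1750
  disc 3: 1750 = 1750
  disc 4: 1500 + 300 = 1800
  disc 5: 1300 + 550 = 1850
  disc 6: 500 = 500
Every load is within 1950 MB, so 6 discs suffice.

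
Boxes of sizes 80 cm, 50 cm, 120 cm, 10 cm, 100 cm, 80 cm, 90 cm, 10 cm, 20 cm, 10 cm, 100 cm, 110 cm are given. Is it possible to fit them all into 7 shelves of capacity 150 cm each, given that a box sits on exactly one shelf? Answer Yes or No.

A valid assignment using 7 shelves:
  shelf 1: 120 + 20 + 10 = 150
  shelf 2: 110 + 10 + 10 = 130
  shelf 3: 100 + 50 = 150
  shelf 4: 100 = 100
  shelf 5: 90 = 90
  shelf 6: 80 = 80
  shelf 7: 80 = 80
Every load is within 150 cm, so 7 shelves suffice.

Yes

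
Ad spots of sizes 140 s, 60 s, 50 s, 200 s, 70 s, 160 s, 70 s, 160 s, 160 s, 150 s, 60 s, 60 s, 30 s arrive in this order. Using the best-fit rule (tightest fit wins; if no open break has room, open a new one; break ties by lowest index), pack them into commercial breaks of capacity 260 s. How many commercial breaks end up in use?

  140 → break 1 (new)  [load 140/260]
  60 → break 1  [load 200/260]
  50 → break 1  [load 250/260]
  200 → break 2 (new)  [load 200/260]
  70 → break 3 (new)  [load 70/260]
  160 → break 3  [load 230/260]
  70 → break 4 (new)  [load 70/260]
  160 → break 4  [load 230/260]
  160 → break 5 (new)  [load 160/260]
  150 → break 6 (new)  [load 150/260]
  60 → break 2  [load 260/260]
  60 → break 5  [load 220/260]
  30 → break 3  [load 260/260]
6 commercial breaks opened.

6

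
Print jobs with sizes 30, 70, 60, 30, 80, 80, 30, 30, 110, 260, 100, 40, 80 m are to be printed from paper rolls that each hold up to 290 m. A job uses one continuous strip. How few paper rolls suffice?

4

Total = 260 + 110 + 100 + 80 + 80 + 80 + 70 + 60 + 40 + 30 + 30 + 30 + 30 = 1000 m.
Lower bound: ⌈1000/290⌉ = 4 paper rolls.
A packing using 4 paper rolls:
  roll 1: 260 + 30 = 290
  roll 2: 110 + 100 + 80 = 290
  roll 3: 80 + 80 + 70 + 60 = 290
  roll 4: 40 + 30 + 30 + 30 = 130
This matches the lower bound, so 4 is optimal.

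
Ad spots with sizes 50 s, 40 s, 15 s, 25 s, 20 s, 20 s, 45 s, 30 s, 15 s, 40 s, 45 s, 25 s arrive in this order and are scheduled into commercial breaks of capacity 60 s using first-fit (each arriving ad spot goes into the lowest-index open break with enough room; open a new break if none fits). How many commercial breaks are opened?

  50 → break 1 (new)  [load 50/60]
  40 → break 2 (new)  [load 40/60]
  15 → break 2  [load 55/60]
  25 → break 3 (new)  [load 25/60]
  20 → break 3  [load 45/60]
  20 → break 4 (new)  [load 20/60]
  45 → break 5 (new)  [load 45/60]
  30 → break 4  [load 50/60]
  15 → break 3  [load 60/60]
  40 → break 6 (new)  [load 40/60]
  45 → break 7 (new)  [load 45/60]
  25 → break 8 (new)  [load 25/60]
8 commercial breaks opened.

8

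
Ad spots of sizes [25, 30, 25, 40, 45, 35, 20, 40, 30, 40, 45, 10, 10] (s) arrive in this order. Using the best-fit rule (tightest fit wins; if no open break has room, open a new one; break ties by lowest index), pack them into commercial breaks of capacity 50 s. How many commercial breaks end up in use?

9

  25 → break 1 (new)  [load 25/50]
  30 → break 2 (new)  [load 30/50]
  25 → break 1  [load 50/50]
  40 → break 3 (new)  [load 40/50]
  45 → break 4 (new)  [load 45/50]
  35 → break 5 (new)  [load 35/50]
  20 → break 2  [load 50/50]
  40 → break 6 (new)  [load 40/50]
  30 → break 7 (new)  [load 30/50]
  40 → break 8 (new)  [load 40/50]
  45 → break 9 (new)  [load 45/50]
  10 → break 3  [load 50/50]
  10 → break 6  [load 50/50]
9 commercial breaks opened.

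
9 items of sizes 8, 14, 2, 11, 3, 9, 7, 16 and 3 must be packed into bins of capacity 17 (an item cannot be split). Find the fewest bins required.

5

Total = 16 + 14 + 11 + 9 + 8 + 7 + 3 + 3 + 2 = 73.
Lower bound: ⌈73/17⌉ = 5 bins.
A packing using 5 bins:
  bin 1: 16 = 16
  bin 2: 14 + 3 = 17
  bin 3: 11 + 3 + 2 = 16
  bin 4: 9 + 8 = 17
  bin 5: 7 = 7
This matches the lower bound, so 5 is optimal.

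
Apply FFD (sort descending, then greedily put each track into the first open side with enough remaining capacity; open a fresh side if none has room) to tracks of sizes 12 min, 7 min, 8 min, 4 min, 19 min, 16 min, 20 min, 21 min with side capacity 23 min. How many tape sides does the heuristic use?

5

Sorted descending: 21, 20, 19, 16, 12, 8, 7, 4.
  21 → side 1 (new)  [load 21/23]
  20 → side 2 (new)  [load 20/23]
  19 → side 3 (new)  [load 19/23]
  16 → side 4 (new)  [load 16/23]
  12 → side 5 (new)  [load 12/23]
  8 → side 5  [load 20/23]
  7 → side 4  [load 23/23]
  4 → side 3  [load 23/23]
5 tape sides opened.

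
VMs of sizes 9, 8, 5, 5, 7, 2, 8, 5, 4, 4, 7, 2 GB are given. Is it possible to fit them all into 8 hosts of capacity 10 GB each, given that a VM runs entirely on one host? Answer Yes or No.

Yes

A valid assignment using 8 hosts:
  host 1: 9 = 9
  host 2: 8 + 2 = 10
  host 3: 8 + 2 = 10
  host 4: 7 = 7
  host 5: 7 = 7
  host 6: 5 + 5 = 10
  host 7: 5 + 4 = 9
  host 8: 4 = 4
Every load is within 10 GB, so 8 hosts suffice.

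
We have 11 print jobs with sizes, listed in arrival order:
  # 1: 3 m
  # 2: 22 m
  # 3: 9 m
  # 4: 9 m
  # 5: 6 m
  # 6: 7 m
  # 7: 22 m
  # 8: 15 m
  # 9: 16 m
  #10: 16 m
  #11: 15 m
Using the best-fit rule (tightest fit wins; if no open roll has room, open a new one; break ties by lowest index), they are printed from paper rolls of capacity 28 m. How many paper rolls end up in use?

  3 → roll 1 (new)  [load 3/28]
  22 → roll 1  [load 25/28]
  9 → roll 2 (new)  [load 9/28]
  9 → roll 2  [load 18/28]
  6 → roll 2  [load 24/28]
  7 → roll 3 (new)  [load 7/28]
  22 → roll 4 (new)  [load 22/28]
  15 → roll 3  [load 22/28]
  16 → roll 5 (new)  [load 16/28]
  16 → roll 6 (new)  [load 16/28]
  15 → roll 7 (new)  [load 15/28]
7 paper rolls opened.

7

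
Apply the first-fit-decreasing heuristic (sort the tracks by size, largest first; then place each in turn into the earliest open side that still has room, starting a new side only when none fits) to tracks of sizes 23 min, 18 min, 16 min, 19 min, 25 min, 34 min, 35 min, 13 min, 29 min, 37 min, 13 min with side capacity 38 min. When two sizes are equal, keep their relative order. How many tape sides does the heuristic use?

8

Sorted descending: 37, 35, 34, 29, 25, 23, 19, 18, 16, 13, 13.
  37 → side 1 (new)  [load 37/38]
  35 → side 2 (new)  [load 35/38]
  34 → side 3 (new)  [load 34/38]
  29 → side 4 (new)  [load 29/38]
  25 → side 5 (new)  [load 25/38]
  23 → side 6 (new)  [load 23/38]
  19 → side 7 (new)  [load 19/38]
  18 → side 7  [load 37/38]
  16 → side 8 (new)  [load 16/38]
  13 → side 5  [load 38/38]
  13 → side 6  [load 36/38]
8 tape sides opened.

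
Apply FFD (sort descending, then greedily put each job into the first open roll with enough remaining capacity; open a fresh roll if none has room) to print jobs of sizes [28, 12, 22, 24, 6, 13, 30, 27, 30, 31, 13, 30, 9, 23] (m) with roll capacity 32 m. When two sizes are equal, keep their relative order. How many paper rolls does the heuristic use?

Sorted descending: 31, 30, 30, 30, 28, 27, 24, 23, 22, 13, 13, 12, 9, 6.
  31 → roll 1 (new)  [load 31/32]
  30 → roll 2 (new)  [load 30/32]
  30 → roll 3 (new)  [load 30/32]
  30 → roll 4 (new)  [load 30/32]
  28 → roll 5 (new)  [load 28/32]
  27 → roll 6 (new)  [load 27/32]
  24 → roll 7 (new)  [load 24/32]
  23 → roll 8 (new)  [load 23/32]
  22 → roll 9 (new)  [load 22/32]
  13 → roll 10 (new)  [load 13/32]
  13 → roll 10  [load 26/32]
  12 → roll 11 (new)  [load 12/32]
  9 → roll 8  [load 32/32]
  6 → roll 7  [load 30/32]
11 paper rolls opened.

11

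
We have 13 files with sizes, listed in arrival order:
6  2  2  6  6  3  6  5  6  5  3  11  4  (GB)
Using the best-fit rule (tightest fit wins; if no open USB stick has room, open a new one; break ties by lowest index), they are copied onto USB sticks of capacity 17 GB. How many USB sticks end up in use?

5

  6 → USB stick 1 (new)  [load 6/17]
  2 → USB stick 1  [load 8/17]
  2 → USB stick 1  [load 10/17]
  6 → USB stick 1  [load 16/17]
  6 → USB stick 2 (new)  [load 6/17]
  3 → USB stick 2  [load 9/17]
  6 → USB stick 2  [load 15/17]
  5 → USB stick 3 (new)  [load 5/17]
  6 → USB stick 3  [load 11/17]
  5 → USB stick 3  [load 16/17]
  3 → USB stick 4 (new)  [load 3/17]
  11 → USB stick 4  [load 14/17]
  4 → USB stick 5 (new)  [load 4/17]
5 USB sticks opened.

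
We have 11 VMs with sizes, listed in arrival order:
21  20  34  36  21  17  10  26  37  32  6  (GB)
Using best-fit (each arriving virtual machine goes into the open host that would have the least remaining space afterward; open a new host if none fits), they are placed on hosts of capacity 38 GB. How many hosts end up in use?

  21 → host 1 (new)  [load 21/38]
  20 → host 2 (new)  [load 20/38]
  34 → host 3 (new)  [load 34/38]
  36 → host 4 (new)  [load 36/38]
  21 → host 5 (new)  [load 21/38]
  17 → host 1  [load 38/38]
  10 → host 5  [load 31/38]
  26 → host 6 (new)  [load 26/38]
  37 → host 7 (new)  [load 37/38]
  32 → host 8 (new)  [load 32/38]
  6 → host 8  [load 38/38]
8 hosts opened.

8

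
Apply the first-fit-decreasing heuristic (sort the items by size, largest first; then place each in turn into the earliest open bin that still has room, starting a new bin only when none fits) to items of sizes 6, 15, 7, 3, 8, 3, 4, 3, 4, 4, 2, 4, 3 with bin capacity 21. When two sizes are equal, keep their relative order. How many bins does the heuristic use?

Sorted descending: 15, 8, 7, 6, 4, 4, 4, 4, 3, 3, 3, 3, 2.
  15 → bin 1 (new)  [load 15/21]
  8 → bin 2 (new)  [load 8/21]
  7 → bin 2  [load 15/21]
  6 → bin 1  [load 21/21]
  4 → bin 2  [load 19/21]
  4 → bin 3 (new)  [load 4/21]
  4 → bin 3  [load 8/21]
  4 → bin 3  [load 12/21]
  3 → bin 3  [load 15/21]
  3 → bin 3  [load 18/21]
  3 → bin 3  [load 21/21]
  3 → bin 4 (new)  [load 3/21]
  2 → bin 2  [load 21/21]
4 bins opened.

4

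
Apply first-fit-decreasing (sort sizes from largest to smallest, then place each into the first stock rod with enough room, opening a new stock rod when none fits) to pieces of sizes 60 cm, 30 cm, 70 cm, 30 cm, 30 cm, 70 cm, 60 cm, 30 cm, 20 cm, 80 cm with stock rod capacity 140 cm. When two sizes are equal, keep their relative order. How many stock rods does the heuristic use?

Sorted descending: 80, 70, 70, 60, 60, 30, 30, 30, 30, 20.
  80 → stock rod 1 (new)  [load 80/140]
  70 → stock rod 2 (new)  [load 70/140]
  70 → stock rod 2  [load 140/140]
  60 → stock rod 1  [load 140/140]
  60 → stock rod 3 (new)  [load 60/140]
  30 → stock rod 3  [load 90/140]
  30 → stock rod 3  [load 120/140]
  30 → stock rod 4 (new)  [load 30/140]
  30 → stock rod 4  [load 60/140]
  20 → stock rod 3  [load 140/140]
4 stock rods opened.

4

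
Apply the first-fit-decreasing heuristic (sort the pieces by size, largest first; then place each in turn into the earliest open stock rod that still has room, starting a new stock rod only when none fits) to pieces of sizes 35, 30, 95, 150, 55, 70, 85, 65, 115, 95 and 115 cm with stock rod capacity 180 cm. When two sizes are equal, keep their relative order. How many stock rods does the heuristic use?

Sorted descending: 150, 115, 115, 95, 95, 85, 70, 65, 55, 35, 30.
  150 → stock rod 1 (new)  [load 150/180]
  115 → stock rod 2 (new)  [load 115/180]
  115 → stock rod 3 (new)  [load 115/180]
  95 → stock rod 4 (new)  [load 95/180]
  95 → stock rod 5 (new)  [load 95/180]
  85 → stock rod 4  [load 180/180]
  70 → stock rod 5  [load 165/180]
  65 → stock rod 2  [load 180/180]
  55 → stock rod 3  [load 170/180]
  35 → stock rod 6 (new)  [load 35/180]
  30 → stock rod 1  [load 180/180]
6 stock rods opened.

6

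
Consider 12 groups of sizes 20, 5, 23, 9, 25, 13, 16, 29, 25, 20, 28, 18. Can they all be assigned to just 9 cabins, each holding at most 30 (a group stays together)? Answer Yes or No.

Yes

A valid assignment using 9 cabins:
  cabin 1: 29 = 29
  cabin 2: 28 = 28
  cabin 3: 25 + 5 = 30
  cabin 4: 25 = 25
  cabin 5: 23 = 23
  cabin 6: 20 + 9 = 29
  cabin 7: 20 = 20
  cabin 8: 18 = 18
  cabin 9: 16 + 13 = 29
Every load is within 30, so 9 cabins suffice.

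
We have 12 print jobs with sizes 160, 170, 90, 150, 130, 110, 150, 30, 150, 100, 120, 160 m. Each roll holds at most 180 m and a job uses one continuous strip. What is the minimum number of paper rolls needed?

Total = 170 + 160 + 160 + 150 + 150 + 150 + 130 + 120 + 110 + 100 + 90 + 30 = 1520 m.
Lower bound: ⌈1520/180⌉ = 9 paper rolls.
Also, 10 print jobs each exceed 90 m, and no two of those can share a roll, so at least 10 paper rolls are needed.
A packing using 11 paper rolls:
  roll 1: 170 = 170
  roll 2: 160 = 160
  roll 3: 160 = 160
  roll 4: 150 + 30 = 180
  roll 5: 150 = 150
  roll 6: 150 = 150
  roll 7: 130 = 130
  roll 8: 120 = 120
  roll 9: 110 = 110
  roll 10: 100 = 100
  roll 11: 90 = 90
No arrangement into 10 paper rolls stays within capacity, so 11 is optimal.

11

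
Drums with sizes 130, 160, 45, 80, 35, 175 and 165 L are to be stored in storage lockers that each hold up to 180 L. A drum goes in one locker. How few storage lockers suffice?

Total = 175 + 165 + 160 + 130 + 80 + 45 + 35 = 790 L.
Lower bound: ⌈790/180⌉ = 5 storage lockers.
A packing using 5 storage lockers:
  locker 1: 175 = 175
  locker 2: 165 = 165
  locker 3: 160 = 160
  locker 4: 130 + 45 = 175
  locker 5: 80 + 35 = 115
This matches the lower bound, so 5 is optimal.

5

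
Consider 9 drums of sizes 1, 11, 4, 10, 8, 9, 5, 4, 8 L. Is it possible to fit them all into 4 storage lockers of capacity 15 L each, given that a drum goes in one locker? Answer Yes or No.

Total = 60 L; ⌈60/15⌉ = 4.
5 drums each exceed half the capacity and cannot share a locker, forcing at least 5 storage lockers.
At least 5 storage lockers are required, but only 4 are allowed.

No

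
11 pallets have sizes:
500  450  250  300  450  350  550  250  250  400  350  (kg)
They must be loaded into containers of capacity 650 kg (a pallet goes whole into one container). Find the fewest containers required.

8

Total = 550 + 500 + 450 + 450 + 400 + 350 + 350 + 300 + 250 + 250 + 250 = 4100 kg.
Lower bound: ⌈4100/650⌉ = 7 containers.
A packing using 8 containers:
  container 1: 550 = 550
  container 2: 500 = 500
  container 3: 450 = 450
  container 4: 450 = 450
  container 5: 400 + 250 = 650
  container 6: 350 + 300 = 650
  container 7: 350 + 250 = 600
  container 8: 250 = 250
No arrangement into 7 containers stays within capacity, so 8 is optimal.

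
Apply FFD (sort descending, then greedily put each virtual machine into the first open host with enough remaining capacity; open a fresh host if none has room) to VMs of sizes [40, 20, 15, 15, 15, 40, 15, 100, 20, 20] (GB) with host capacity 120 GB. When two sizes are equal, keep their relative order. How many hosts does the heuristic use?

3

Sorted descending: 100, 40, 40, 20, 20, 20, 15, 15, 15, 15.
  100 → host 1 (new)  [load 100/120]
  40 → host 2 (new)  [load 40/120]
  40 → host 2  [load 80/120]
  20 → host 1  [load 120/120]
  20 → host 2  [load 100/120]
  20 → host 2  [load 120/120]
  15 → host 3 (new)  [load 15/120]
  15 → host 3  [load 30/120]
  15 → host 3  [load 45/120]
  15 → host 3  [load 60/120]
3 hosts opened.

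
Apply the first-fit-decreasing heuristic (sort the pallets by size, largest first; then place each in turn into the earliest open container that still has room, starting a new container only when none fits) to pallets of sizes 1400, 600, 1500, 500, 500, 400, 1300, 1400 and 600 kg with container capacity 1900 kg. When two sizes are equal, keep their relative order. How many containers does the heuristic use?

Sorted descending: 1500, 1400, 1400, 1300, 600, 600, 500, 500, 400.
  1500 → container 1 (new)  [load 1500/1900]
  1400 → container 2 (new)  [load 1400/1900]
  1400 → container 3 (new)  [load 1400/1900]
  1300 → container 4 (new)  [load 1300/1900]
  600 → container 4  [load 1900/1900]
  600 → container 5 (new)  [load 600/1900]
  500 → container 2  [load 1900/1900]
  500 → container 3  [load 1900/1900]
  400 → container 1  [load 1900/1900]
5 containers opened.

5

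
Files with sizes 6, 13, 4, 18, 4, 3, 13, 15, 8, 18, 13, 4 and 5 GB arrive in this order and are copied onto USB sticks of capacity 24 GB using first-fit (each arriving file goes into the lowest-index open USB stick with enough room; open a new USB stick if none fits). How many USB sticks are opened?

6

  6 → USB stick 1 (new)  [load 6/24]
  13 → USB stick 1  [load 19/24]
  4 → USB stick 1  [load 23/24]
  18 → USB stick 2 (new)  [load 18/24]
  4 → USB stick 2  [load 22/24]
  3 → USB stick 3 (new)  [load 3/24]
  13 → USB stick 3  [load 16/24]
  15 → USB stick 4 (new)  [load 15/24]
  8 → USB stick 3  [load 24/24]
  18 → USB stick 5 (new)  [load 18/24]
  13 → USB stick 6 (new)  [load 13/24]
  4 → USB stick 4  [load 19/24]
  5 → USB stick 4  [load 24/24]
6 USB sticks opened.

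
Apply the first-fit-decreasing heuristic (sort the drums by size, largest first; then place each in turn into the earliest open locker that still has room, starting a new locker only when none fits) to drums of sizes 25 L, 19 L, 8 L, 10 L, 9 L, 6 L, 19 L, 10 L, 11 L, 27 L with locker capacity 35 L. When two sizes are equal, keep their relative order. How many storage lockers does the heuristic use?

5

Sorted descending: 27, 25, 19, 19, 11, 10, 10, 9, 8, 6.
  27 → locker 1 (new)  [load 27/35]
  25 → locker 2 (new)  [load 25/35]
  19 → locker 3 (new)  [load 19/35]
  19 → locker 4 (new)  [load 19/35]
  11 → locker 3  [load 30/35]
  10 → locker 2  [load 35/35]
  10 → locker 4  [load 29/35]
  9 → locker 5 (new)  [load 9/35]
  8 → locker 1  [load 35/35]
  6 → locker 4  [load 35/35]
5 storage lockers opened.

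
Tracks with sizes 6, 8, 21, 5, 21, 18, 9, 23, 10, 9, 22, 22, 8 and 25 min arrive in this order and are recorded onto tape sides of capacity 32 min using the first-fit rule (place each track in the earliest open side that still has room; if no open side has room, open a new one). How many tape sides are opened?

  6 → side 1 (new)  [load 6/32]
  8 → side 1  [load 14/32]
  21 → side 2 (new)  [load 21/32]
  5 → side 1  [load 19/32]
  21 → side 3 (new)  [load 21/32]
  18 → side 4 (new)  [load 18/32]
  9 → side 1  [load 28/32]
  23 → side 5 (new)  [load 23/32]
  10 → side 2  [load 31/32]
  9 → side 3  [load 30/32]
  22 → side 6 (new)  [load 22/32]
  22 → side 7 (new)  [load 22/32]
  8 → side 4  [load 26/32]
  25 → side 8 (new)  [load 25/32]
8 tape sides opened.

8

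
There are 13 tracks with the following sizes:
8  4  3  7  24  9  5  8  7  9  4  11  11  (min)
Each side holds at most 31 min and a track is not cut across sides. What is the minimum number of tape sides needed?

Total = 24 + 11 + 11 + 9 + 9 + 8 + 8 + 7 + 7 + 5 + 4 + 4 + 3 = 110 min.
Lower bound: ⌈110/31⌉ = 4 tape sides.
A packing using 4 tape sides:
  side 1: 24 + 7 = 31
  side 2: 11 + 11 + 9 = 31
  side 3: 9 + 8 + 8 + 5 = 30
  side 4: 7 + 4 + 4 + 3 = 18
This matches the lower bound, so 4 is optimal.

4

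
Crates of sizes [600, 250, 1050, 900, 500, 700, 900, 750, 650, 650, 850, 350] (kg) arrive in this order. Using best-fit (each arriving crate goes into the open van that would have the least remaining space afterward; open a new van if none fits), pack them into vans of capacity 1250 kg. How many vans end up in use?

9

  600 → van 1 (new)  [load 600/1250]
  250 → van 1  [load 850/1250]
  1050 → van 2 (new)  [load 1050/1250]
  900 → van 3 (new)  [load 900/1250]
  500 → van 4 (new)  [load 500/1250]
  700 → van 4  [load 1200/1250]
  900 → van 5 (new)  [load 900/1250]
  750 → van 6 (new)  [load 750/1250]
  650 → van 7 (new)  [load 650/1250]
  650 → van 8 (new)  [load 650/1250]
  850 → van 9 (new)  [load 850/1250]
  350 → van 3  [load 1250/1250]
9 vans opened.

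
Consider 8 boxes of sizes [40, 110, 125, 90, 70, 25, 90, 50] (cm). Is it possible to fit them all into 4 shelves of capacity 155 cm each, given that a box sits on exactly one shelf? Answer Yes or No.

No

Total = 600 cm; ⌈600/155⌉ = 4.
The bound of 4 does not rule out 4, but exhaustive search shows no assignment into 4 shelves of capacity 155 cm exists — the minimum is 5.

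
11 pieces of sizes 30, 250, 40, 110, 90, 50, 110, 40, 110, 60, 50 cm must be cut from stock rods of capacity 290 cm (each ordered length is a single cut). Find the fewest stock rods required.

4

Total = 250 + 110 + 110 + 110 + 90 + 60 + 50 + 50 + 40 + 40 + 30 = 940 cm.
Lower bound: ⌈940/290⌉ = 4 stock rods.
A packing using 4 stock rods:
  stock rod 1: 250 + 40 = 290
  stock rod 2: 110 + 110 + 60 = 280
  stock rod 3: 110 + 90 + 50 + 40 = 290
  stock rod 4: 50 + 30 = 80
This matches the lower bound, so 4 is optimal.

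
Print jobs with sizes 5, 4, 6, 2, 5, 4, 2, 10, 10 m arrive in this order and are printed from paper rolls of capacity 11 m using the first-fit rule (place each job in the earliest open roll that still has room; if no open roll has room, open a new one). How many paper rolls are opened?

5

  5 → roll 1 (new)  [load 5/11]
  4 → roll 1  [load 9/11]
  6 → roll 2 (new)  [load 6/11]
  2 → roll 1  [load 11/11]
  5 → roll 2  [load 11/11]
  4 → roll 3 (new)  [load 4/11]
  2 → roll 3  [load 6/11]
  10 → roll 4 (new)  [load 10/11]
  10 → roll 5 (new)  [load 10/11]
5 paper rolls opened.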